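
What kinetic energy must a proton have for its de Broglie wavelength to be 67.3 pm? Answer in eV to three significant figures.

KE = 0.181 eV

p = h/λ = 6.626 × 10⁻³⁴ / 6.730 × 10⁻¹¹ = 9.845 × 10⁻²⁴ kg·m/s.
KE = p²/(2m) = (9.845 × 10⁻²⁴)² / (2 × 1.673 × 10⁻²⁷) = 2.897 × 10⁻²⁰ J = 0.181 eV.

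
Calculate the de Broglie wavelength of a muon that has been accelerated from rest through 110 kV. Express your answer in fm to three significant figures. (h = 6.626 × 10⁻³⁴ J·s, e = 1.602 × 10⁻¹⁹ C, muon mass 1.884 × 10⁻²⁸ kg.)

KE = eV = 1.602 × 10⁻¹⁹ × 1.100 × 10⁵ = 1.762 × 10⁻¹⁴ J.
p = √(2mKE) = √(2 × 1.884 × 10⁻²⁸ × 1.762 × 10⁻¹⁴) = 2.577 × 10⁻²¹ kg·m/s.
λ = h/p = 6.626 × 10⁻³⁴ / 2.577 × 10⁻²¹ = 2.57 × 10⁻¹³ m = 257 fm.

λ = 257 fm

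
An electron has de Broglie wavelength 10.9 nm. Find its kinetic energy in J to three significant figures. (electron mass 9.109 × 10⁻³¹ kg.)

KE = 2.03 × 10⁻²¹ J

p = h/λ = 6.626 × 10⁻³⁴ / 1.090 × 10⁻⁸ = 6.079 × 10⁻²⁶ kg·m/s.
KE = p²/(2m) = (6.079 × 10⁻²⁶)² / (2 × 9.109 × 10⁻³¹) = 2.028 × 10⁻²¹ J = 2.03 × 10⁻²¹ J.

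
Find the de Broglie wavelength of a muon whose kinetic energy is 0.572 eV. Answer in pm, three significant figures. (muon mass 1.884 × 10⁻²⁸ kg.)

λ = 113 pm

KE = 0.572 eV = 9.163 × 10⁻²⁰ J.
p = √(2mKE) = √(2 × 1.884 × 10⁻²⁸ × 9.163 × 10⁻²⁰) = 5.876 × 10⁻²⁴ kg·m/s.
λ = h/p = 6.626 × 10⁻³⁴ / 5.876 × 10⁻²⁴ = 1.13 × 10⁻¹⁰ m = 113 pm.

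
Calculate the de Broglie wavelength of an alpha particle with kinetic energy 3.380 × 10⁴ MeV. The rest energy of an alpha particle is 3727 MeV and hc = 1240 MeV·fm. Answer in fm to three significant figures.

Total energy E = KE + m₀c² = 3.380 × 10⁴ + 3727 = 37527 MeV.
(pc)² = E² − (m₀c²)² = (37527)² − (3727)² = 1.394 × 10⁹ MeV², so pc = 3.734 × 10⁴ MeV.
λ = hc/(pc) = 1240 MeV·fm / 3.734 × 10⁴ MeV = 0.0332 fm.

λ = 0.0332 fm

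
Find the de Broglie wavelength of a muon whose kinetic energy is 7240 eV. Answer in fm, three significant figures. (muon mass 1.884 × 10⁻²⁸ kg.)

KE = 7240 eV = 1.160 × 10⁻¹⁵ J.
p = √(2mKE) = √(2 × 1.884 × 10⁻²⁸ × 1.160 × 10⁻¹⁵) = 6.611 × 10⁻²² kg·m/s.
λ = h/p = 6.626 × 10⁻³⁴ / 6.611 × 10⁻²² = 1.00 × 10⁻¹² m = 1000 fm.

λ = 1000 fm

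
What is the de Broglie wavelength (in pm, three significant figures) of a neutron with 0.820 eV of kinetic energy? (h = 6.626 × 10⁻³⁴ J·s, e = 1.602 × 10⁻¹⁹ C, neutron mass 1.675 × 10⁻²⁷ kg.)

KE = 0.820 eV = 1.314 × 10⁻¹⁹ J.
p = √(2mKE) = √(2 × 1.675 × 10⁻²⁷ × 1.314 × 10⁻¹⁹) = 2.098 × 10⁻²³ kg·m/s.
λ = h/p = 6.626 × 10⁻³⁴ / 2.098 × 10⁻²³ = 3.16 × 10⁻¹¹ m = 31.6 pm.

λ = 31.6 pm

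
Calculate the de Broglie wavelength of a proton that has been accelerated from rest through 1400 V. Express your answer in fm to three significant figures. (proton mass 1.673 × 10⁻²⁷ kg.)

KE = eV = 1.602 × 10⁻¹⁹ × 1400 = 2.243 × 10⁻¹⁶ J.
p = √(2mKE) = √(2 × 1.673 × 10⁻²⁷ × 2.243 × 10⁻¹⁶) = 8.663 × 10⁻²² kg·m/s.
λ = h/p = 6.626 × 10⁻³⁴ / 8.663 × 10⁻²² = 7.65 × 10⁻¹³ m = 765 fm.

λ = 765 fm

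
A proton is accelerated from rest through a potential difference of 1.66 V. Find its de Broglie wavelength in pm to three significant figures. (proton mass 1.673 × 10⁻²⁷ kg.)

λ = 22.2 pm

KE = eV = 1.602 × 10⁻¹⁹ × 1.660 = 2.659 × 10⁻¹⁹ J.
p = √(2mKE) = √(2 × 1.673 × 10⁻²⁷ × 2.659 × 10⁻¹⁹) = 2.983 × 10⁻²³ kg·m/s.
λ = h/p = 6.626 × 10⁻³⁴ / 2.983 × 10⁻²³ = 2.22 × 10⁻¹¹ m = 22.2 pm.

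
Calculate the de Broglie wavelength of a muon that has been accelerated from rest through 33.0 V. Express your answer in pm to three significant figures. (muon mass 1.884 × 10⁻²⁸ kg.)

λ = 14.8 pm

KE = eV = 1.602 × 10⁻¹⁹ × 33.00 = 5.287 × 10⁻¹⁸ J.
p = √(2mKE) = √(2 × 1.884 × 10⁻²⁸ × 5.287 × 10⁻¹⁸) = 4.463 × 10⁻²³ kg·m/s.
λ = h/p = 6.626 × 10⁻³⁴ / 4.463 × 10⁻²³ = 1.48 × 10⁻¹¹ m = 14.8 pm.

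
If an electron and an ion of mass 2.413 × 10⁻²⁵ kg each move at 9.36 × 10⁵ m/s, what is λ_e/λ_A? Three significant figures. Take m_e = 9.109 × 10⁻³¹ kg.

At fixed v, p = mv so λ = h/(mv) ∝ 1/m.
λ_e/λ_A = m_A/m_e = 2.413 × 10⁻²⁵/9.109 × 10⁻³¹ = 2.65 × 10⁵.

λ_e/λ_A = 2.65 × 10⁵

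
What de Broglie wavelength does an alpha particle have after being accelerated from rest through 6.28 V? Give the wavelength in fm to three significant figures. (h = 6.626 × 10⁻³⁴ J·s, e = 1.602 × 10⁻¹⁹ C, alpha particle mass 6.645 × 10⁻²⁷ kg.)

KE = 2eV = 2 × 1.602 × 10⁻¹⁹ × 6.280 = 2.012 × 10⁻¹⁸ J.
p = √(2mKE) = √(2 × 6.645 × 10⁻²⁷ × 2.012 × 10⁻¹⁸) = 1.635 × 10⁻²² kg·m/s.
λ = h/p = 6.626 × 10⁻³⁴ / 1.635 × 10⁻²² = 4.05 × 10⁻¹² m = 4050 fm.

λ = 4050 fm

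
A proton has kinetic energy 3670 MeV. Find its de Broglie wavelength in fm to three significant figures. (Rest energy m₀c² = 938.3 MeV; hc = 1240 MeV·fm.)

λ = 0.275 fm

Total energy E = KE + m₀c² = 3670 + 938.3 = 4608.3 MeV.
(pc)² = E² − (m₀c²)² = (4608.3)² − (938.3)² = 2.036 × 10⁷ MeV², so pc = 4512 MeV.
λ = hc/(pc) = 1240 MeV·fm / 4512 MeV = 0.275 fm.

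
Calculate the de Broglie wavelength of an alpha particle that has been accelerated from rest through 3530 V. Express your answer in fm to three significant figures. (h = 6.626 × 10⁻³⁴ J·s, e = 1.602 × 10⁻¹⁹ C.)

KE = 2eV = 2 × 1.602 × 10⁻¹⁹ × 3530 = 1.131 × 10⁻¹⁵ J.
p = √(2mKE) = √(2 × 6.645 × 10⁻²⁷ × 1.131 × 10⁻¹⁵) = 3.877 × 10⁻²¹ kg·m/s.
λ = h/p = 6.626 × 10⁻³⁴ / 3.877 × 10⁻²¹ = 1.71 × 10⁻¹³ m = 171 fm.

λ = 171 fm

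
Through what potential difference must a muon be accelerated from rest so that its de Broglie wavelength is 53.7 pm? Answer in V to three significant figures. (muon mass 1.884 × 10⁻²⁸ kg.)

p = h/λ = 6.626 × 10⁻³⁴ / 5.370 × 10⁻¹¹ = 1.234 × 10⁻²³ kg·m/s.
KE = p²/(2m) = 4.041 × 10⁻¹⁹ J.
V = KE/e = 4.041 × 10⁻¹⁹ / (1.602 × 10⁻¹⁹) = 2.52 V.

V = 2.52 V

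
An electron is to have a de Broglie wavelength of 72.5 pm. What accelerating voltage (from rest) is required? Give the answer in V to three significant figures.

p = h/λ = 6.626 × 10⁻³⁴ / 7.250 × 10⁻¹¹ = 9.139 × 10⁻²⁴ kg·m/s.
KE = p²/(2m) = 4.585 × 10⁻¹⁷ J.
V = KE/e = 4.585 × 10⁻¹⁷ / (1.602 × 10⁻¹⁹) = 286 V.

V = 286 V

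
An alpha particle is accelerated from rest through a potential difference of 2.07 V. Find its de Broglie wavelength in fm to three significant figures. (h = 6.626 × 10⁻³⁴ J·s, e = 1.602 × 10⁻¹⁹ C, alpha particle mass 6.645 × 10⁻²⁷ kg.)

λ = 7060 fm

KE = 2eV = 2 × 1.602 × 10⁻¹⁹ × 2.070 = 6.632 × 10⁻¹⁹ J.
p = √(2mKE) = √(2 × 6.645 × 10⁻²⁷ × 6.632 × 10⁻¹⁹) = 9.388 × 10⁻²³ kg·m/s.
λ = h/p = 6.626 × 10⁻³⁴ / 9.388 × 10⁻²³ = 7.06 × 10⁻¹² m = 7060 fm.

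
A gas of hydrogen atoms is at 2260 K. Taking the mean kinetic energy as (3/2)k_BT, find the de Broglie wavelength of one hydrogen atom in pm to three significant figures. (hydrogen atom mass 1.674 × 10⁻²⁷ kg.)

λ = 52.9 pm

KE = (3/2)k_BT = 1.5 × 1.381 × 10⁻²³ × 2260 = 4.682 × 10⁻²⁰ J.
p = √(2mKE) = √(2 × 1.674 × 10⁻²⁷ × 4.682 × 10⁻²⁰) = 1.252 × 10⁻²³ kg·m/s.
λ = h/p = 5.29 × 10⁻¹¹ m = 52.9 pm.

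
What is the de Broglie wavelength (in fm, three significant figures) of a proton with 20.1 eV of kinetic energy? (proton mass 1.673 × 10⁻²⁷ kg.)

KE = 20.1 eV = 3.220 × 10⁻¹⁸ J.
p = √(2mKE) = √(2 × 1.673 × 10⁻²⁷ × 3.220 × 10⁻¹⁸) = 1.038 × 10⁻²² kg·m/s.
λ = h/p = 6.626 × 10⁻³⁴ / 1.038 × 10⁻²² = 6.38 × 10⁻¹² m = 6380 fm.

λ = 6380 fm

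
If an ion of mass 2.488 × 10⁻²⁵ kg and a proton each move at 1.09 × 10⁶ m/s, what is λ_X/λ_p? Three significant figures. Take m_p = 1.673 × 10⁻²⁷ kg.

At fixed v, p = mv so λ = h/(mv) ∝ 1/m.
λ_X/λ_p = m_p/m_X = 1.673 × 10⁻²⁷/2.488 × 10⁻²⁵ = 6.72 × 10⁻³.

λ_X/λ_p = 6.72 × 10⁻³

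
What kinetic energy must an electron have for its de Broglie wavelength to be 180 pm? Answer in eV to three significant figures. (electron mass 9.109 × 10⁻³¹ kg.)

p = h/λ = 6.626 × 10⁻³⁴ / 1.800 × 10⁻¹⁰ = 3.681 × 10⁻²⁴ kg·m/s.
KE = p²/(2m) = (3.681 × 10⁻²⁴)² / (2 × 9.109 × 10⁻³¹) = 7.438 × 10⁻¹⁸ J = 46.4 eV.

KE = 46.4 eV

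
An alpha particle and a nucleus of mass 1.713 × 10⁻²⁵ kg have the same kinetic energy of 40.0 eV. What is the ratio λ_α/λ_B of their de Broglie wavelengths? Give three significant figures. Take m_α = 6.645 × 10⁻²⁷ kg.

At fixed KE, p = √(2mKE) so λ = h/p ∝ 1/√m.
λ_α/λ_B = √(m_B/m_α) = √(1.713 × 10⁻²⁵/6.645 × 10⁻²⁷) = √(25.78) = 5.08.

λ_α/λ_B = 5.08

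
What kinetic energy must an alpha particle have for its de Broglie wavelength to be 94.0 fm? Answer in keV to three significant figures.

KE = 23.3 keV

p = h/λ = 6.626 × 10⁻³⁴ / 9.400 × 10⁻¹⁴ = 7.049 × 10⁻²¹ kg·m/s.
KE = p²/(2m) = (7.049 × 10⁻²¹)² / (2 × 6.645 × 10⁻²⁷) = 3.739 × 10⁻¹⁵ J = 23.3 keV.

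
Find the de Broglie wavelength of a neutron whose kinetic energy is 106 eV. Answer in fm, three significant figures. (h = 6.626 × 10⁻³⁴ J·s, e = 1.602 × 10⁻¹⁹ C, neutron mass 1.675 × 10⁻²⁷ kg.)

KE = 106 eV = 1.698 × 10⁻¹⁷ J.
p = √(2mKE) = √(2 × 1.675 × 10⁻²⁷ × 1.698 × 10⁻¹⁷) = 2.385 × 10⁻²² kg·m/s.
λ = h/p = 6.626 × 10⁻³⁴ / 2.385 × 10⁻²² = 2.78 × 10⁻¹² m = 2780 fm.

λ = 2780 fm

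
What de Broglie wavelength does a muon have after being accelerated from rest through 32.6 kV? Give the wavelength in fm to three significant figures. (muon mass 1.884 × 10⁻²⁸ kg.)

KE = eV = 1.602 × 10⁻¹⁹ × 3.260 × 10⁴ = 5.223 × 10⁻¹⁵ J.
p = √(2mKE) = √(2 × 1.884 × 10⁻²⁸ × 5.223 × 10⁻¹⁵) = 1.403 × 10⁻²¹ kg·m/s.
λ = h/p = 6.626 × 10⁻³⁴ / 1.403 × 10⁻²¹ = 4.72 × 10⁻¹³ m = 472 fm.

λ = 472 fm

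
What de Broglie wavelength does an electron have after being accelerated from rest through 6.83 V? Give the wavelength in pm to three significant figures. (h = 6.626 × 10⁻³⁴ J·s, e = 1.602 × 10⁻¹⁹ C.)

λ = 469 pm

KE = eV = 1.602 × 10⁻¹⁹ × 6.830 = 1.094 × 10⁻¹⁸ J.
p = √(2mKE) = √(2 × 9.109 × 10⁻³¹ × 1.094 × 10⁻¹⁸) = 1.412 × 10⁻²⁴ kg·m/s.
λ = h/p = 6.626 × 10⁻³⁴ / 1.412 × 10⁻²⁴ = 4.69 × 10⁻¹⁰ m = 469 pm.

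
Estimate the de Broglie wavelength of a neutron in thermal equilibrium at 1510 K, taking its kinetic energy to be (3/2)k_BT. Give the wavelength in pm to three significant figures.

KE = (3/2)k_BT = 1.5 × 1.381 × 10⁻²³ × 1510 = 3.128 × 10⁻²⁰ J.
p = √(2mKE) = √(2 × 1.675 × 10⁻²⁷ × 3.128 × 10⁻²⁰) = 1.024 × 10⁻²³ kg·m/s.
λ = h/p = 6.47 × 10⁻¹¹ m = 64.7 pm.

λ = 64.7 pm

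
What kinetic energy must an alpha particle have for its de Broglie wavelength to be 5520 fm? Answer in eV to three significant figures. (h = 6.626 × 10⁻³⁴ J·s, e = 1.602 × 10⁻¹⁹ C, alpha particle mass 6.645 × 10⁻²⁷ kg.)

KE = 6.77 eV

p = h/λ = 6.626 × 10⁻³⁴ / 5.520 × 10⁻¹² = 1.200 × 10⁻²² kg·m/s.
KE = p²/(2m) = (1.200 × 10⁻²²)² / (2 × 6.645 × 10⁻²⁷) = 1.084 × 10⁻¹⁸ J = 6.77 eV.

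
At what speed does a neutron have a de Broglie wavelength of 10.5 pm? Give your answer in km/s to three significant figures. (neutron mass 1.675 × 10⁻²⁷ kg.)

p = h/λ = 6.626 × 10⁻³⁴ / 1.050 × 10⁻¹¹ = 6.310 × 10⁻²³ kg·m/s.
v = p/m = 6.310 × 10⁻²³ / 1.675 × 10⁻²⁷ = 3.77 × 10⁴ m/s = 37.7 km/s.

v = 37.7 km/s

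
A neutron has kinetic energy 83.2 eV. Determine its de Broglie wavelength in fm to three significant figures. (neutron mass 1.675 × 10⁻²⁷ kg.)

KE = 83.2 eV = 1.333 × 10⁻¹⁷ J.
p = √(2mKE) = √(2 × 1.675 × 10⁻²⁷ × 1.333 × 10⁻¹⁷) = 2.113 × 10⁻²² kg·m/s.
λ = h/p = 6.626 × 10⁻³⁴ / 2.113 × 10⁻²² = 3.14 × 10⁻¹² m = 3140 fm.

λ = 3140 fm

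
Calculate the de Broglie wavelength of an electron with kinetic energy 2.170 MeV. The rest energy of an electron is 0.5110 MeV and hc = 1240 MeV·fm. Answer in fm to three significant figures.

Total energy E = KE + m₀c² = 2.170 + 0.5110 = 2.6810 MeV.
(pc)² = E² − (m₀c²)² = (2.6810)² − (0.5110)² = 6.927 MeV², so pc = 2.632 MeV.
λ = hc/(pc) = 1240 MeV·fm / 2.632 MeV = 471 fm.

λ = 471 fm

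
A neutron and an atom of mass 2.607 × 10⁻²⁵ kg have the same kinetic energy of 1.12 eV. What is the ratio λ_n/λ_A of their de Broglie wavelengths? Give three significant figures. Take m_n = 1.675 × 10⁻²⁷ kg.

At fixed KE, p = √(2mKE) so λ = h/p ∝ 1/√m.
λ_n/λ_A = √(m_A/m_n) = √(2.607 × 10⁻²⁵/1.675 × 10⁻²⁷) = √(155.6) = 12.5.

λ_n/λ_A = 12.5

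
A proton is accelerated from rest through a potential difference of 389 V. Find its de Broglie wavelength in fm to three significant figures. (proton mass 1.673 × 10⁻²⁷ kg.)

λ = 1450 fm

KE = eV = 1.602 × 10⁻¹⁹ × 389.0 = 6.232 × 10⁻¹⁷ J.
p = √(2mKE) = √(2 × 1.673 × 10⁻²⁷ × 6.232 × 10⁻¹⁷) = 4.566 × 10⁻²² kg·m/s.
λ = h/p = 6.626 × 10⁻³⁴ / 4.566 × 10⁻²² = 1.45 × 10⁻¹² m = 1450 fm.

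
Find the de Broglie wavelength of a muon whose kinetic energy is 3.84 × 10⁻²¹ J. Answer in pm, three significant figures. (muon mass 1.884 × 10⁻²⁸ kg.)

λ = 551 pm

p = √(2mKE) = √(2 × 1.884 × 10⁻²⁸ × 3.840 × 10⁻²¹) = 1.203 × 10⁻²⁴ kg·m/s.
λ = h/p = 6.626 × 10⁻³⁴ / 1.203 × 10⁻²⁴ = 5.51 × 10⁻¹⁰ m = 551 pm.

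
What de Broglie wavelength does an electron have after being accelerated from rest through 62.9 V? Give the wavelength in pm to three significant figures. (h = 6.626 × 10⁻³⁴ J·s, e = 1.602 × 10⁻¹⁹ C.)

λ = 155 pm

KE = eV = 1.602 × 10⁻¹⁹ × 62.90 = 1.008 × 10⁻¹⁷ J.
p = √(2mKE) = √(2 × 9.109 × 10⁻³¹ × 1.008 × 10⁻¹⁷) = 4.285 × 10⁻²⁴ kg·m/s.
λ = h/p = 6.626 × 10⁻³⁴ / 4.285 × 10⁻²⁴ = 1.55 × 10⁻¹⁰ m = 155 pm.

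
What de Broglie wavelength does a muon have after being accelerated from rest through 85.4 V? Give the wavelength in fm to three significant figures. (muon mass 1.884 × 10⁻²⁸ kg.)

λ = 9230 fm

KE = eV = 1.602 × 10⁻¹⁹ × 85.40 = 1.368 × 10⁻¹⁷ J.
p = √(2mKE) = √(2 × 1.884 × 10⁻²⁸ × 1.368 × 10⁻¹⁷) = 7.180 × 10⁻²³ kg·m/s.
λ = h/p = 6.626 × 10⁻³⁴ / 7.180 × 10⁻²³ = 9.23 × 10⁻¹² m = 9230 fm.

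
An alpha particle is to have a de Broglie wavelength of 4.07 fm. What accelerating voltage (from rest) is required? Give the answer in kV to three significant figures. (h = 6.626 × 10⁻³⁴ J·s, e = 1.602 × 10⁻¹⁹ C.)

V = 6220 kV

p = h/λ = 6.626 × 10⁻³⁴ / 4.070 × 10⁻¹⁵ = 1.628 × 10⁻¹⁹ kg·m/s.
KE = p²/(2m) = 1.994 × 10⁻¹² J.
V = KE/2e = 1.994 × 10⁻¹² / (2 × 1.602 × 10⁻¹⁹) = 6220 kV.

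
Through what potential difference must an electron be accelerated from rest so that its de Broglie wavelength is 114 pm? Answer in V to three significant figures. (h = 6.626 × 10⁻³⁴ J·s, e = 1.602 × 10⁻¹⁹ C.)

V = 116 V

p = h/λ = 6.626 × 10⁻³⁴ / 1.140 × 10⁻¹⁰ = 5.812 × 10⁻²⁴ kg·m/s.
KE = p²/(2m) = 1.854 × 10⁻¹⁷ J.
V = KE/e = 1.854 × 10⁻¹⁷ / (1.602 × 10⁻¹⁹) = 116 V.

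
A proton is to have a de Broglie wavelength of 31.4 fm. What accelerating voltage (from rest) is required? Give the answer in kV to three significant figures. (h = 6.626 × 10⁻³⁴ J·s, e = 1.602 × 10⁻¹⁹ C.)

V = 831 kV

p = h/λ = 6.626 × 10⁻³⁴ / 3.140 × 10⁻¹⁴ = 2.110 × 10⁻²⁰ kg·m/s.
KE = p²/(2m) = 1.331 × 10⁻¹³ J.
V = KE/e = 1.331 × 10⁻¹³ / (1.602 × 10⁻¹⁹) = 831 kV.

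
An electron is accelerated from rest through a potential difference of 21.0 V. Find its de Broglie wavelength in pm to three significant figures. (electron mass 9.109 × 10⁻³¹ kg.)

λ = 268 pm

KE = eV = 1.602 × 10⁻¹⁹ × 21.00 = 3.364 × 10⁻¹⁸ J.
p = √(2mKE) = √(2 × 9.109 × 10⁻³¹ × 3.364 × 10⁻¹⁸) = 2.476 × 10⁻²⁴ kg·m/s.
λ = h/p = 6.626 × 10⁻³⁴ / 2.476 × 10⁻²⁴ = 2.68 × 10⁻¹⁰ m = 268 pm.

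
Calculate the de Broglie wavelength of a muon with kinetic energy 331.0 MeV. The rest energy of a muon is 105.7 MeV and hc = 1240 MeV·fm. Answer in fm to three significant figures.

Total energy E = KE + m₀c² = 331.0 + 105.7 = 436.7 MeV.
(pc)² = E² − (m₀c²)² = (436.7)² − (105.7)² = 1.795 × 10⁵ MeV², so pc = 423.7 MeV.
λ = hc/(pc) = 1240 MeV·fm / 423.7 MeV = 2.93 fm.

λ = 2.93 fm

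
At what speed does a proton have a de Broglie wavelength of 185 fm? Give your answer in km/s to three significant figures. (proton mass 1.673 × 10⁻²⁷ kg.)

v = 2140 km/s

p = h/λ = 6.626 × 10⁻³⁴ / 1.850 × 10⁻¹³ = 3.582 × 10⁻²¹ kg·m/s.
v = p/m = 3.582 × 10⁻²¹ / 1.673 × 10⁻²⁷ = 2.14 × 10⁶ m/s = 2140 km/s.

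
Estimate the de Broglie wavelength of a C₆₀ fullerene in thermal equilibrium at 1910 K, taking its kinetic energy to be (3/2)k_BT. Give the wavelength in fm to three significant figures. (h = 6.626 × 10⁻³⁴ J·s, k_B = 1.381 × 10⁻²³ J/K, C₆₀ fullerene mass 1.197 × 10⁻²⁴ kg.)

KE = (3/2)k_BT = 1.5 × 1.381 × 10⁻²³ × 1910 = 3.957 × 10⁻²⁰ J.
p = √(2mKE) = √(2 × 1.197 × 10⁻²⁴ × 3.957 × 10⁻²⁰) = 3.078 × 10⁻²² kg·m/s.
λ = h/p = 2.15 × 10⁻¹² m = 2150 fm.

λ = 2150 fm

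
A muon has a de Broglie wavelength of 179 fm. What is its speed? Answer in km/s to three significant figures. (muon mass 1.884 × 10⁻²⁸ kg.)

p = h/λ = 6.626 × 10⁻³⁴ / 1.790 × 10⁻¹³ = 3.702 × 10⁻²¹ kg·m/s.
v = p/m = 3.702 × 10⁻²¹ / 1.884 × 10⁻²⁸ = 1.96 × 10⁷ m/s = 1.96 × 10⁴ km/s.

v = 1.96 × 10⁴ km/s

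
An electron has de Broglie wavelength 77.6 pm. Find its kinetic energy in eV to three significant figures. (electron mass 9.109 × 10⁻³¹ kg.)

p = h/λ = 6.626 × 10⁻³⁴ / 7.760 × 10⁻¹¹ = 8.539 × 10⁻²⁴ kg·m/s.
KE = p²/(2m) = (8.539 × 10⁻²⁴)² / (2 × 9.109 × 10⁻³¹) = 4.002 × 10⁻¹⁷ J = 250 eV.

KE = 250 eV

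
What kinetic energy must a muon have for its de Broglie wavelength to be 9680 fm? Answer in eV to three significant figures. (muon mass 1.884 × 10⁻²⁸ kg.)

KE = 77.6 eV

p = h/λ = 6.626 × 10⁻³⁴ / 9.680 × 10⁻¹² = 6.845 × 10⁻²³ kg·m/s.
KE = p²/(2m) = (6.845 × 10⁻²³)² / (2 × 1.884 × 10⁻²⁸) = 1.243 × 10⁻¹⁷ J = 77.6 eV.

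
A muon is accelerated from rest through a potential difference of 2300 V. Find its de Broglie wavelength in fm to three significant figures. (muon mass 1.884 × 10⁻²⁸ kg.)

KE = eV = 1.602 × 10⁻¹⁹ × 2300 = 3.685 × 10⁻¹⁶ J.
p = √(2mKE) = √(2 × 1.884 × 10⁻²⁸ × 3.685 × 10⁻¹⁶) = 3.726 × 10⁻²² kg·m/s.
λ = h/p = 6.626 × 10⁻³⁴ / 3.726 × 10⁻²² = 1.78 × 10⁻¹² m = 1780 fm.

λ = 1780 fm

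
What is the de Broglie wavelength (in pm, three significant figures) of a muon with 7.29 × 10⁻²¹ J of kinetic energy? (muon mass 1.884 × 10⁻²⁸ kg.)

λ = 400 pm

p = √(2mKE) = √(2 × 1.884 × 10⁻²⁸ × 7.290 × 10⁻²¹) = 1.657 × 10⁻²⁴ kg·m/s.
λ = h/p = 6.626 × 10⁻³⁴ / 1.657 × 10⁻²⁴ = 4.00 × 10⁻¹⁰ m = 400 pm.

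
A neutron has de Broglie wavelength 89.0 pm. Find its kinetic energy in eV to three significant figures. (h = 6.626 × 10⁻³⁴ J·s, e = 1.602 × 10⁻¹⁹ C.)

KE = 0.103 eV

p = h/λ = 6.626 × 10⁻³⁴ / 8.900 × 10⁻¹¹ = 7.445 × 10⁻²⁴ kg·m/s.
KE = p²/(2m) = (7.445 × 10⁻²⁴)² / (2 × 1.675 × 10⁻²⁷) = 1.655 × 10⁻²⁰ J = 0.103 eV.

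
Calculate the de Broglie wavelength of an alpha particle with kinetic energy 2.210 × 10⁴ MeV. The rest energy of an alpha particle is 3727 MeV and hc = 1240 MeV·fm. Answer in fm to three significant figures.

λ = 0.0485 fm

Total energy E = KE + m₀c² = 2.210 × 10⁴ + 3727 = 25827 MeV.
(pc)² = E² − (m₀c²)² = (25827)² − (3727)² = 6.531 × 10⁸ MeV², so pc = 2.556 × 10⁴ MeV.
λ = hc/(pc) = 1240 MeV·fm / 2.556 × 10⁴ MeV = 0.0485 fm.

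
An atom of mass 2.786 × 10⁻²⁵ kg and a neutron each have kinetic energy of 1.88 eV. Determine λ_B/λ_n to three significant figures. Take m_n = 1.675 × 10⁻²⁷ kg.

λ_B/λ_n = 0.0775

At fixed KE, p = √(2mKE) so λ = h/p ∝ 1/√m.
λ_B/λ_n = √(m_n/m_B) = √(1.675 × 10⁻²⁷/2.786 × 10⁻²⁵) = √(6.012 × 10⁻³) = 0.0775.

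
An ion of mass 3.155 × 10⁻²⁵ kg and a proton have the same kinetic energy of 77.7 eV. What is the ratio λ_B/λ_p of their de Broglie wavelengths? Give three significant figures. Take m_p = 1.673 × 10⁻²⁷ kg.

At fixed KE, p = √(2mKE) so λ = h/p ∝ 1/√m.
λ_B/λ_p = √(m_p/m_B) = √(1.673 × 10⁻²⁷/3.155 × 10⁻²⁵) = √(5.303 × 10⁻³) = 0.0728.

λ_B/λ_p = 0.0728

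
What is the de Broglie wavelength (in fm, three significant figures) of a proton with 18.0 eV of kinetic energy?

λ = 6750 fm

KE = 18.0 eV = 2.884 × 10⁻¹⁸ J.
p = √(2mKE) = √(2 × 1.673 × 10⁻²⁷ × 2.884 × 10⁻¹⁸) = 9.823 × 10⁻²³ kg·m/s.
λ = h/p = 6.626 × 10⁻³⁴ / 9.823 × 10⁻²³ = 6.75 × 10⁻¹² m = 6750 fm.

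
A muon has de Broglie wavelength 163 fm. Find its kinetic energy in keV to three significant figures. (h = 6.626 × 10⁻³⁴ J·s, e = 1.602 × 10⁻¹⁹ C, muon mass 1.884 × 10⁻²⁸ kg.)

KE = 274 keV

p = h/λ = 6.626 × 10⁻³⁴ / 1.630 × 10⁻¹³ = 4.065 × 10⁻²¹ kg·m/s.
KE = p²/(2m) = (4.065 × 10⁻²¹)² / (2 × 1.884 × 10⁻²⁸) = 4.385 × 10⁻¹⁴ J = 274 keV.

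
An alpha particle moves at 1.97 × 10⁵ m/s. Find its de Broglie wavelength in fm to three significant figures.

λ = 506 fm

p = mv = 6.645 × 10⁻²⁷ × 1.97 × 10⁵ = 1.309 × 10⁻²¹ kg·m/s.
λ = h/p = 6.626 × 10⁻³⁴ / 1.309 × 10⁻²¹ = 5.06 × 10⁻¹³ m = 506 fm.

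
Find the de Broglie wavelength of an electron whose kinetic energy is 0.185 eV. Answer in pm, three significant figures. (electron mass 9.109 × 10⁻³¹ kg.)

KE = 0.185 eV = 2.964 × 10⁻²⁰ J.
p = √(2mKE) = √(2 × 9.109 × 10⁻³¹ × 2.964 × 10⁻²⁰) = 2.324 × 10⁻²⁵ kg·m/s.
λ = h/p = 6.626 × 10⁻³⁴ / 2.324 × 10⁻²⁵ = 2.85 × 10⁻⁹ m = 2850 pm.

λ = 2850 pm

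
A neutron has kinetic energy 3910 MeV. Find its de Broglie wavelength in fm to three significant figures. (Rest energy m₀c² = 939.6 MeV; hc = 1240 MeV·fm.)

Total energy E = KE + m₀c² = 3910 + 939.6 = 4849.6 MeV.
(pc)² = E² − (m₀c²)² = (4849.6)² − (939.6)² = 2.264 × 10⁷ MeV², so pc = 4758 MeV.
λ = hc/(pc) = 1240 MeV·fm / 4758 MeV = 0.261 fm.

λ = 0.261 fm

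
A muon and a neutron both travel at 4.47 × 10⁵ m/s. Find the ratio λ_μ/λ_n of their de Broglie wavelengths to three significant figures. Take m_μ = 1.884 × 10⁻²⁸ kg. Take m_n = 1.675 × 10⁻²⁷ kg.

λ_μ/λ_n = 8.89

At fixed v, p = mv so λ = h/(mv) ∝ 1/m.
λ_μ/λ_n = m_n/m_μ = 1.675 × 10⁻²⁷/1.884 × 10⁻²⁸ = 8.89.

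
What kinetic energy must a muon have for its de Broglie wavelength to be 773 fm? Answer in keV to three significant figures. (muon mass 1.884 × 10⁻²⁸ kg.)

KE = 12.2 keV

p = h/λ = 6.626 × 10⁻³⁴ / 7.730 × 10⁻¹³ = 8.572 × 10⁻²² kg·m/s.
KE = p²/(2m) = (8.572 × 10⁻²²)² / (2 × 1.884 × 10⁻²⁸) = 1.950 × 10⁻¹⁵ J = 12.2 keV.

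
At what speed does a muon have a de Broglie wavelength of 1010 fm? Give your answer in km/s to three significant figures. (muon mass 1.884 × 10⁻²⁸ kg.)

p = h/λ = 6.626 × 10⁻³⁴ / 1.010 × 10⁻¹² = 6.560 × 10⁻²² kg·m/s.
v = p/m = 6.560 × 10⁻²² / 1.884 × 10⁻²⁸ = 3.48 × 10⁶ m/s = 3480 km/s.

v = 3480 km/s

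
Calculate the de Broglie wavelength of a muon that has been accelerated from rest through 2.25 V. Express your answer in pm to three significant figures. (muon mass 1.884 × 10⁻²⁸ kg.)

KE = eV = 1.602 × 10⁻¹⁹ × 2.250 = 3.605 × 10⁻¹⁹ J.
p = √(2mKE) = √(2 × 1.884 × 10⁻²⁸ × 3.605 × 10⁻¹⁹) = 1.165 × 10⁻²³ kg·m/s.
λ = h/p = 6.626 × 10⁻³⁴ / 1.165 × 10⁻²³ = 5.69 × 10⁻¹¹ m = 56.9 pm.

λ = 56.9 pm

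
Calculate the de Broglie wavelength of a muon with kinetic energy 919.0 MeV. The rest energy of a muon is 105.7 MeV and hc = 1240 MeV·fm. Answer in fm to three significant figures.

λ = 1.22 fm

Total energy E = KE + m₀c² = 919.0 + 105.7 = 1024.7 MeV.
(pc)² = E² − (m₀c²)² = (1024.7)² − (105.7)² = 1.039 × 10⁶ MeV², so pc = 1019 MeV.
λ = hc/(pc) = 1240 MeV·fm / 1019 MeV = 1.22 fm.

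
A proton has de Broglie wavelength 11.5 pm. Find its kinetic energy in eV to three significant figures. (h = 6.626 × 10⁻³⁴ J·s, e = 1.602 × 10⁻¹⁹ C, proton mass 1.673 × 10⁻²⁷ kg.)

KE = 6.19 eV

p = h/λ = 6.626 × 10⁻³⁴ / 1.150 × 10⁻¹¹ = 5.762 × 10⁻²³ kg·m/s.
KE = p²/(2m) = (5.762 × 10⁻²³)² / (2 × 1.673 × 10⁻²⁷) = 9.922 × 10⁻¹⁹ J = 6.19 eV.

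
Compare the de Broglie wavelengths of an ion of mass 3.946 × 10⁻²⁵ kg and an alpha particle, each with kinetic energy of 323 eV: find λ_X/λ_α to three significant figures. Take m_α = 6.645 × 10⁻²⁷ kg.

At fixed KE, p = √(2mKE) so λ = h/p ∝ 1/√m.
λ_X/λ_α = √(m_α/m_X) = √(6.645 × 10⁻²⁷/3.946 × 10⁻²⁵) = √(0.01684) = 0.130.

λ_X/λ_α = 0.130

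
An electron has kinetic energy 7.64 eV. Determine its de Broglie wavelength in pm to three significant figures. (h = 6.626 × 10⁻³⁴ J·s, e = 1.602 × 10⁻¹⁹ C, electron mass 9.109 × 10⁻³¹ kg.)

λ = 444 pm

KE = 7.64 eV = 1.224 × 10⁻¹⁸ J.
p = √(2mKE) = √(2 × 9.109 × 10⁻³¹ × 1.224 × 10⁻¹⁸) = 1.493 × 10⁻²⁴ kg·m/s.
λ = h/p = 6.626 × 10⁻³⁴ / 1.493 × 10⁻²⁴ = 4.44 × 10⁻¹⁰ m = 444 pm.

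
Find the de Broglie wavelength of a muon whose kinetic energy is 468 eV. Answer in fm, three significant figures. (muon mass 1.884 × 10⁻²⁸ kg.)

λ = 3940 fm

KE = 468 eV = 7.497 × 10⁻¹⁷ J.
p = √(2mKE) = √(2 × 1.884 × 10⁻²⁸ × 7.497 × 10⁻¹⁷) = 1.681 × 10⁻²² kg·m/s.
λ = h/p = 6.626 × 10⁻³⁴ / 1.681 × 10⁻²² = 3.94 × 10⁻¹² m = 3940 fm.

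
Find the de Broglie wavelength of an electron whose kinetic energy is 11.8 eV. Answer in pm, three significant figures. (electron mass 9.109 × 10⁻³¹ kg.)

λ = 357 pm

KE = 11.8 eV = 1.890 × 10⁻¹⁸ J.
p = √(2mKE) = √(2 × 9.109 × 10⁻³¹ × 1.890 × 10⁻¹⁸) = 1.856 × 10⁻²⁴ kg·m/s.
λ = h/p = 6.626 × 10⁻³⁴ / 1.856 × 10⁻²⁴ = 3.57 × 10⁻¹⁰ m = 357 pm.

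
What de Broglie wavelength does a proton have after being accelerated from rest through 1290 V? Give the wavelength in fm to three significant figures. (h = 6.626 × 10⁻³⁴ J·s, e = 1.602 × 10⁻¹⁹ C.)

λ = 797 fm

KE = eV = 1.602 × 10⁻¹⁹ × 1290 = 2.067 × 10⁻¹⁶ J.
p = √(2mKE) = √(2 × 1.673 × 10⁻²⁷ × 2.067 × 10⁻¹⁶) = 8.316 × 10⁻²² kg·m/s.
λ = h/p = 6.626 × 10⁻³⁴ / 8.316 × 10⁻²² = 7.97 × 10⁻¹³ m = 797 fm.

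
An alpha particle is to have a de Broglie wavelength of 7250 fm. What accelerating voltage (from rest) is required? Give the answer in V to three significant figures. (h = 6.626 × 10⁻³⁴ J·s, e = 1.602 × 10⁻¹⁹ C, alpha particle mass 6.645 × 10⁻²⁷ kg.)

V = 1.96 V

p = h/λ = 6.626 × 10⁻³⁴ / 7.250 × 10⁻¹² = 9.139 × 10⁻²³ kg·m/s.
KE = p²/(2m) = 6.285 × 10⁻¹⁹ J.
V = KE/2e = 6.285 × 10⁻¹⁹ / (2 × 1.602 × 10⁻¹⁹) = 1.96 V.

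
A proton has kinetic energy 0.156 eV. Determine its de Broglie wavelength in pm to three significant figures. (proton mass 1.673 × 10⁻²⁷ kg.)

KE = 0.156 eV = 2.499 × 10⁻²⁰ J.
p = √(2mKE) = √(2 × 1.673 × 10⁻²⁷ × 2.499 × 10⁻²⁰) = 9.144 × 10⁻²⁴ kg·m/s.
λ = h/p = 6.626 × 10⁻³⁴ / 9.144 × 10⁻²⁴ = 7.25 × 10⁻¹¹ m = 72.5 pm.

λ = 72.5 pm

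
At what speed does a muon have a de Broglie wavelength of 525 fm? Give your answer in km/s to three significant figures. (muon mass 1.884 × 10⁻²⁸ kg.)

p = h/λ = 6.626 × 10⁻³⁴ / 5.250 × 10⁻¹³ = 1.262 × 10⁻²¹ kg·m/s.
v = p/m = 1.262 × 10⁻²¹ / 1.884 × 10⁻²⁸ = 6.70 × 10⁶ m/s = 6700 km/s.

v = 6700 km/s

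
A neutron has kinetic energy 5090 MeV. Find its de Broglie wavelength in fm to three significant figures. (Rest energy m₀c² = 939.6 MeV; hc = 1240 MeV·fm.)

λ = 0.208 fm

Total energy E = KE + m₀c² = 5090 + 939.6 = 6029.6 MeV.
(pc)² = E² − (m₀c²)² = (6029.6)² − (939.6)² = 3.547 × 10⁷ MeV², so pc = 5956 MeV.
λ = hc/(pc) = 1240 MeV·fm / 5956 MeV = 0.208 fm.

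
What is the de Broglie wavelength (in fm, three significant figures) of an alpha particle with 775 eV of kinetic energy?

λ = 516 fm

KE = 775 eV = 1.242 × 10⁻¹⁶ J.
p = √(2mKE) = √(2 × 6.645 × 10⁻²⁷ × 1.242 × 10⁻¹⁶) = 1.285 × 10⁻²¹ kg·m/s.
λ = h/p = 6.626 × 10⁻³⁴ / 1.285 × 10⁻²¹ = 5.16 × 10⁻¹³ m = 516 fm.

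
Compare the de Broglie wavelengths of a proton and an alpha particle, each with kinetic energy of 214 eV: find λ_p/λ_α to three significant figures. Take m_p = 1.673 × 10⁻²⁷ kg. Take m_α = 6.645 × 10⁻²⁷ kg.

At fixed KE, p = √(2mKE) so λ = h/p ∝ 1/√m.
λ_p/λ_α = √(m_α/m_p) = √(6.645 × 10⁻²⁷/1.673 × 10⁻²⁷) = √(3.972) = 1.99.

λ_p/λ_α = 1.99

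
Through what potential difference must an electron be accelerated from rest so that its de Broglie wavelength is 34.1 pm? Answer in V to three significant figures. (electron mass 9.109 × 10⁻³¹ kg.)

V = 1290 V

p = h/λ = 6.626 × 10⁻³⁴ / 3.410 × 10⁻¹¹ = 1.943 × 10⁻²³ kg·m/s.
KE = p²/(2m) = 2.072 × 10⁻¹⁶ J.
V = KE/e = 2.072 × 10⁻¹⁶ / (1.602 × 10⁻¹⁹) = 1290 V.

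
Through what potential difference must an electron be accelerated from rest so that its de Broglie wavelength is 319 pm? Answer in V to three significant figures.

V = 14.8 V

p = h/λ = 6.626 × 10⁻³⁴ / 3.190 × 10⁻¹⁰ = 2.077 × 10⁻²⁴ kg·m/s.
KE = p²/(2m) = 2.368 × 10⁻¹⁸ J.
V = KE/e = 2.368 × 10⁻¹⁸ / (1.602 × 10⁻¹⁹) = 14.8 V.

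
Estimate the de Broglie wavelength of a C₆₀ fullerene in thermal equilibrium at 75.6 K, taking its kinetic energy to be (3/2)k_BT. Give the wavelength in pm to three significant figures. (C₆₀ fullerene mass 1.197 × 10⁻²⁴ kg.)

KE = (3/2)k_BT = 1.5 × 1.381 × 10⁻²³ × 75.6 = 1.566 × 10⁻²¹ J.
p = √(2mKE) = √(2 × 1.197 × 10⁻²⁴ × 1.566 × 10⁻²¹) = 6.123 × 10⁻²³ kg·m/s.
λ = h/p = 1.08 × 10⁻¹¹ m = 10.8 pm.

λ = 10.8 pm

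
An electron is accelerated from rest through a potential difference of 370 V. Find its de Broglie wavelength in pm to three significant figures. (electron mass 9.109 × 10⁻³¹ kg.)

KE = eV = 1.602 × 10⁻¹⁹ × 370.0 = 5.927 × 10⁻¹⁷ J.
p = √(2mKE) = √(2 × 9.109 × 10⁻³¹ × 5.927 × 10⁻¹⁷) = 1.039 × 10⁻²³ kg·m/s.
λ = h/p = 6.626 × 10⁻³⁴ / 1.039 × 10⁻²³ = 6.38 × 10⁻¹¹ m = 63.8 pm.

λ = 63.8 pm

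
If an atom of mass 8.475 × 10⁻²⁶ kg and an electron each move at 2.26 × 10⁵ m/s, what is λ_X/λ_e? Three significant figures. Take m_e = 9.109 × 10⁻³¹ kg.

At fixed v, p = mv so λ = h/(mv) ∝ 1/m.
λ_X/λ_e = m_e/m_X = 9.109 × 10⁻³¹/8.475 × 10⁻²⁶ = 1.07 × 10⁻⁵.

λ_X/λ_e = 1.07 × 10⁻⁵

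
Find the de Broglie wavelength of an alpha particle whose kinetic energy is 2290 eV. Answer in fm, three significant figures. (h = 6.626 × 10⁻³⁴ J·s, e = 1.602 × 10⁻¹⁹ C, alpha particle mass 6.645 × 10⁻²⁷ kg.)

λ = 300 fm

KE = 2290 eV = 3.669 × 10⁻¹⁶ J.
p = √(2mKE) = √(2 × 6.645 × 10⁻²⁷ × 3.669 × 10⁻¹⁶) = 2.208 × 10⁻²¹ kg·m/s.
λ = h/p = 6.626 × 10⁻³⁴ / 2.208 × 10⁻²¹ = 3.00 × 10⁻¹³ m = 300 fm.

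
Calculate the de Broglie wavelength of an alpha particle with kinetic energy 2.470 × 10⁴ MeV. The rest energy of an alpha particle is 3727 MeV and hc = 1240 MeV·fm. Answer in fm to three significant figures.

λ = 0.0440 fm

Total energy E = KE + m₀c² = 2.470 × 10⁴ + 3727 = 28427 MeV.
(pc)² = E² − (m₀c²)² = (28427)² − (3727)² = 7.942 × 10⁸ MeV², so pc = 2.818 × 10⁴ MeV.
λ = hc/(pc) = 1240 MeV·fm / 2.818 × 10⁴ MeV = 0.0440 fm.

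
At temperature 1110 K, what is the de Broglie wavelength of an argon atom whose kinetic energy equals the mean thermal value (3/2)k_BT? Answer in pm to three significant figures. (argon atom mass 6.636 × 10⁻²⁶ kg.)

λ = 12.0 pm

KE = (3/2)k_BT = 1.5 × 1.381 × 10⁻²³ × 1110 = 2.299 × 10⁻²⁰ J.
p = √(2mKE) = √(2 × 6.636 × 10⁻²⁶ × 2.299 × 10⁻²⁰) = 5.524 × 10⁻²³ kg·m/s.
λ = h/p = 1.20 × 10⁻¹¹ m = 12.0 pm.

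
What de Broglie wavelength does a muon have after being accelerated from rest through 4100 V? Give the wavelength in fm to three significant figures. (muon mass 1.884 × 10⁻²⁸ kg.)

λ = 1330 fm

KE = eV = 1.602 × 10⁻¹⁹ × 4100 = 6.568 × 10⁻¹⁶ J.
p = √(2mKE) = √(2 × 1.884 × 10⁻²⁸ × 6.568 × 10⁻¹⁶) = 4.975 × 10⁻²² kg·m/s.
λ = h/p = 6.626 × 10⁻³⁴ / 4.975 × 10⁻²² = 1.33 × 10⁻¹² m = 1330 fm.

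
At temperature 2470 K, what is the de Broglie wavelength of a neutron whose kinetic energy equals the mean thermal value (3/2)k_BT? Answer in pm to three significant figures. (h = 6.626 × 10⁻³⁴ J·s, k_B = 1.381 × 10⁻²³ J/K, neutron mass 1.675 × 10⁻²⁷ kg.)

λ = 50.6 pm

KE = (3/2)k_BT = 1.5 × 1.381 × 10⁻²³ × 2470 = 5.117 × 10⁻²⁰ J.
p = √(2mKE) = √(2 × 1.675 × 10⁻²⁷ × 5.117 × 10⁻²⁰) = 1.309 × 10⁻²³ kg·m/s.
λ = h/p = 5.06 × 10⁻¹¹ m = 50.6 pm.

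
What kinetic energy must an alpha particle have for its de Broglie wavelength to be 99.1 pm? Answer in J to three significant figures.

KE = 3.36 × 10⁻²¹ J

p = h/λ = 6.626 × 10⁻³⁴ / 9.910 × 10⁻¹¹ = 6.686 × 10⁻²⁴ kg·m/s.
KE = p²/(2m) = (6.686 × 10⁻²⁴)² / (2 × 6.645 × 10⁻²⁷) = 3.364 × 10⁻²¹ J = 3.36 × 10⁻²¹ J.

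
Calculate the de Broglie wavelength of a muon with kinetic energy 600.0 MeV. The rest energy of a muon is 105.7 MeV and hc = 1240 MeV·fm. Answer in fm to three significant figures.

λ = 1.78 fm

Total energy E = KE + m₀c² = 600.0 + 105.7 = 705.7 MeV.
(pc)² = E² − (m₀c²)² = (705.7)² − (105.7)² = 4.868 × 10⁵ MeV², so pc = 697.7 MeV.
λ = hc/(pc) = 1240 MeV·fm / 697.7 MeV = 1.78 fm.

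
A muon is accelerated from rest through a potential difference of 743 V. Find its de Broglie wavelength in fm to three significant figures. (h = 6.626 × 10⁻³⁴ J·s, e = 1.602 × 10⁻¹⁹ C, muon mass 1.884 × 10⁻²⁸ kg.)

λ = 3130 fm

KE = eV = 1.602 × 10⁻¹⁹ × 743.0 = 1.190 × 10⁻¹⁶ J.
p = √(2mKE) = √(2 × 1.884 × 10⁻²⁸ × 1.190 × 10⁻¹⁶) = 2.118 × 10⁻²² kg·m/s.
λ = h/p = 6.626 × 10⁻³⁴ / 2.118 × 10⁻²² = 3.13 × 10⁻¹² m = 3130 fm.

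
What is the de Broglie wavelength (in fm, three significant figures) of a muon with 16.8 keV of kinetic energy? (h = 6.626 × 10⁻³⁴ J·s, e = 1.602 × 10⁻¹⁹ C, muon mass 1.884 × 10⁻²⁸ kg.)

λ = 658 fm

KE = 16.8 keV = 2.691 × 10⁻¹⁵ J.
p = √(2mKE) = √(2 × 1.884 × 10⁻²⁸ × 2.691 × 10⁻¹⁵) = 1.007 × 10⁻²¹ kg·m/s.
λ = h/p = 6.626 × 10⁻³⁴ / 1.007 × 10⁻²¹ = 6.58 × 10⁻¹³ m = 658 fm.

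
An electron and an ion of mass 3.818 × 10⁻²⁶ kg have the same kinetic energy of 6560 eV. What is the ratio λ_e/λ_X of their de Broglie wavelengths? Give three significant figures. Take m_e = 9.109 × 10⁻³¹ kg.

At fixed KE, p = √(2mKE) so λ = h/p ∝ 1/√m.
λ_e/λ_X = √(m_X/m_e) = √(3.818 × 10⁻²⁶/9.109 × 10⁻³¹) = √(4.191 × 10⁴) = 205.

λ_e/λ_X = 205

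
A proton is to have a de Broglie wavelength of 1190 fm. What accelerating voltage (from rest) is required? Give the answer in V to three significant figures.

p = h/λ = 6.626 × 10⁻³⁴ / 1.190 × 10⁻¹² = 5.568 × 10⁻²² kg·m/s.
KE = p²/(2m) = 9.266 × 10⁻¹⁷ J.
V = KE/e = 9.266 × 10⁻¹⁷ / (1.602 × 10⁻¹⁹) = 578 V.

V = 578 V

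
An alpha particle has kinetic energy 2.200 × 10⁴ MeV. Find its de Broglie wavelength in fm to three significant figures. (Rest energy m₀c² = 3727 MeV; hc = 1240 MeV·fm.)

λ = 0.0487 fm

Total energy E = KE + m₀c² = 2.200 × 10⁴ + 3727 = 25727 MeV.
(pc)² = E² − (m₀c²)² = (25727)² − (3727)² = 6.480 × 10⁸ MeV², so pc = 2.546 × 10⁴ MeV.
λ = hc/(pc) = 1240 MeV·fm / 2.546 × 10⁴ MeV = 0.0487 fm.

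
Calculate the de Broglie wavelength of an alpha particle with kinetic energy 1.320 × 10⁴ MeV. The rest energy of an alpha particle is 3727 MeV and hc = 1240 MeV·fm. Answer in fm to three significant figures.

λ = 0.0751 fm

Total energy E = KE + m₀c² = 1.320 × 10⁴ + 3727 = 16927 MeV.
(pc)² = E² − (m₀c²)² = (16927)² − (3727)² = 2.726 × 10⁸ MeV², so pc = 1.651 × 10⁴ MeV.
λ = hc/(pc) = 1240 MeV·fm / 1.651 × 10⁴ MeV = 0.0751 fm.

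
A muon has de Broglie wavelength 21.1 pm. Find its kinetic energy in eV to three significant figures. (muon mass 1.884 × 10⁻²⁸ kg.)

KE = 16.3 eV

p = h/λ = 6.626 × 10⁻³⁴ / 2.110 × 10⁻¹¹ = 3.140 × 10⁻²³ kg·m/s.
KE = p²/(2m) = (3.140 × 10⁻²³)² / (2 × 1.884 × 10⁻²⁸) = 2.617 × 10⁻¹⁸ J = 16.3 eV.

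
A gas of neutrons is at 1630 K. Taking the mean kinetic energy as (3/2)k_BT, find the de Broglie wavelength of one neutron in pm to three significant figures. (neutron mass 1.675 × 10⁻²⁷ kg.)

λ = 62.3 pm

KE = (3/2)k_BT = 1.5 × 1.381 × 10⁻²³ × 1630 = 3.377 × 10⁻²⁰ J.
p = √(2mKE) = √(2 × 1.675 × 10⁻²⁷ × 3.377 × 10⁻²⁰) = 1.064 × 10⁻²³ kg·m/s.
λ = h/p = 6.23 × 10⁻¹¹ m = 62.3 pm.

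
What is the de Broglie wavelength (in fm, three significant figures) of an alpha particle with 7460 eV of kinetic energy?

KE = 7460 eV = 1.195 × 10⁻¹⁵ J.
p = √(2mKE) = √(2 × 6.645 × 10⁻²⁷ × 1.195 × 10⁻¹⁵) = 3.985 × 10⁻²¹ kg·m/s.
λ = h/p = 6.626 × 10⁻³⁴ / 3.985 × 10⁻²¹ = 1.66 × 10⁻¹³ m = 166 fm.

λ = 166 fm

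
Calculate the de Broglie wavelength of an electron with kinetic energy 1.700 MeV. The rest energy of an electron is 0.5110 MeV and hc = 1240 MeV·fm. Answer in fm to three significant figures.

λ = 576 fm

Total energy E = KE + m₀c² = 1.700 + 0.5110 = 2.2110 MeV.
(pc)² = E² − (m₀c²)² = (2.2110)² − (0.5110)² = 4.627 MeV², so pc = 2.151 MeV.
λ = hc/(pc) = 1240 MeV·fm / 2.151 MeV = 576 fm.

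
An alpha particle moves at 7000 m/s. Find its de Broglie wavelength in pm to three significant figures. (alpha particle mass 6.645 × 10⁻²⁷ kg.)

p = mv = 6.645 × 10⁻²⁷ × 7000 = 4.652 × 10⁻²³ kg·m/s.
λ = h/p = 6.626 × 10⁻³⁴ / 4.652 × 10⁻²³ = 1.42 × 10⁻¹¹ m = 14.2 pm.

λ = 14.2 pm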